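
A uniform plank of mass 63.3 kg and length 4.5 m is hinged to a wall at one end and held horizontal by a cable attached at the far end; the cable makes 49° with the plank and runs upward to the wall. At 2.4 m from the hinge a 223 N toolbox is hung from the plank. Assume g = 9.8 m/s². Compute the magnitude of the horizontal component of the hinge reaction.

H_x ≈ 373 N

Take torques about the hinge: T sin 49° · 4.5 = 63.3×9.8×2.25 + 223×2.4 = 1931 N·m.
So T = 1931 / (0.7547 × 4.5) = 568.57 N.
ΣF_x = 0: H_x = T cos 49° = 373.01 N.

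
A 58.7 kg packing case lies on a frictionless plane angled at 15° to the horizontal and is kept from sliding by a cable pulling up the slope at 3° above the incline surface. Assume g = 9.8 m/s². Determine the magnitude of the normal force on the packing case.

N ≈ 548 N

Take axes along and perpendicular to the incline. Weight components: W sin 15° = 148.9 N down-slope, W cos 15° = 555.7 N into the surface.
Along incline: T cos 3° = W sin 15° → T = 149.1 N.
Perpendicular: N = W cos 15° − T sin 3° = 547.9 N.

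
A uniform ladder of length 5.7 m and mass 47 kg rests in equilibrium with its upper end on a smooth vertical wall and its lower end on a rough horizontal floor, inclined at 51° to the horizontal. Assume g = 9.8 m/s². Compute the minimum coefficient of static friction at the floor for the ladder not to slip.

ΣF_y = 0: N_floor = 47×9.8 = 460.6 N.
Torques about the foot: N_wall · 5.7 sin 51° = 47×9.8×2.85 cos 51° → N_wall = 186.49 N.
ΣF_x = 0: f_floor = N_wall = 186.49 N.
μ_min = f_floor / N_floor = 186.49 / 460.6 = 0.4049.

μ_min ≈ 0.405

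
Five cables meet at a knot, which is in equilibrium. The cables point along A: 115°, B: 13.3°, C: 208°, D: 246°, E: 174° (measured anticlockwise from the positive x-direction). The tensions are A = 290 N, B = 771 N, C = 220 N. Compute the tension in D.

Resolve: ΣF_x = 290 cos 115° + 771 cos 13.3° + 220 cos 208° + T_D cos 246° + T_E cos 174° = 0.
        ΣF_y = 290 sin 115° + 771 sin 13.3° + 220 sin 208° + T_D sin 246° + T_E sin 174° = 0.
The known terms sum to (433.5, 336.9) N, so -0.4067 T_D − 0.9945 T_E = -433.5 and -0.9135 T_D + 0.1045 T_E = -336.9.
Solving simultaneously: T_D = 400 N, T_E = 272.3 N.

T_D ≈ 400 N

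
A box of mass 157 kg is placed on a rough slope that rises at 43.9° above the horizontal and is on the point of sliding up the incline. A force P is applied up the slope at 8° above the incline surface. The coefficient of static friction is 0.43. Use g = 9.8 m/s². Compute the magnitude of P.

P ≈ 1470 N

On the verge of sliding up the incline, friction equals μN and acts down the slope.
Perpendicular: N + P sin 8° = W cos 43.9° = 1109 N.
Along incline: P cos 8° = W sin 43.9° + μN  with W sin 43.9° = 1067 N.
Solving the pair for P and N: P = 1470 N, N = 904.1 N (and f = μN = 388.7 N).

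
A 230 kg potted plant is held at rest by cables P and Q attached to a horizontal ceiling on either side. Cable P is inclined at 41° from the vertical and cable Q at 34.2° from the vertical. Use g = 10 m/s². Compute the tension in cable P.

Angles from the horizontal: cable P is 90° − 41° = 49°, cable Q is 90° − 34.2° = 55.8°.
Weight W = 230 × 10 = 2300 N acts straight down.
Horizontal: T_P cos 49° = T_Q cos 55.8°  →  T_Q = 1.167 T_P.
Vertical: T_P sin 49° + T_Q sin 55.8° = 2300.
Substituting the horizontal relation into the vertical equation gives 1.72 T_P = 2300, so T_P = 1337 N.

T_P ≈ 1340 N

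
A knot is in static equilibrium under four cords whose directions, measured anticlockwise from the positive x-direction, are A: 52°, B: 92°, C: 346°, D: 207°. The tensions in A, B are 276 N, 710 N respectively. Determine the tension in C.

T_C ≈ 1160 N

Resolve: ΣF_x = 276 cos 52° + 710 cos 92° + T_C cos 346° + T_D cos 207° = 0.
        ΣF_y = 276 sin 52° + 710 sin 92° + T_C sin 346° + T_D sin 207° = 0.
The known terms sum to (145.1, 927.1) N, so 0.9703 T_C − 0.8910 T_D = -145.1 and -0.2419 T_C − 0.4540 T_D = -927.1.
Solving simultaneously: T_C = 1159 N, T_D = 1425 N.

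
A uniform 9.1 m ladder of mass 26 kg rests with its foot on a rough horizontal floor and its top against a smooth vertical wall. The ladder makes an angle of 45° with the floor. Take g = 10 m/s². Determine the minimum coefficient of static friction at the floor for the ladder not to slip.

ΣF_y = 0: N_floor = 26×10 = 260 N.
Torques about the foot: N_wall · 9.1 sin 45° = 26×10×4.55 cos 45° → N_wall = 130 N.
ΣF_x = 0: f_floor = N_wall = 130 N.
μ_min = f_floor / N_floor = 130 / 260 = 0.5.

μ_min ≈ 0.500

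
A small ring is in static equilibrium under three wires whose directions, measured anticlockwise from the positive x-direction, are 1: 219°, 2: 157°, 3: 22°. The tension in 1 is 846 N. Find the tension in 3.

Resolve: ΣF_x = 846 cos 219° + T_2 cos 157° + T_3 cos 22° = 0.
        ΣF_y = 846 sin 219° + T_2 sin 157° + T_3 sin 22° = 0.
The known terms sum to (-657.5, -532.4) N, so -0.9205 T_2 + 0.9272 T_3 = 657.5 and 0.3907 T_2 + 0.3746 T_3 = 532.4.
Solving simultaneously: T_2 = 349.8 N, T_3 = 1056 N.

T_3 ≈ 1060 N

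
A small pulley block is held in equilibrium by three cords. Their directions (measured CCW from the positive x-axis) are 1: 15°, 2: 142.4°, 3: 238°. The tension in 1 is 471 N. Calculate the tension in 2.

Resolve: ΣF_x = 471 cos 15° + T_2 cos 142.4° + T_3 cos 238° = 0.
        ΣF_y = 471 sin 15° + T_2 sin 142.4° + T_3 sin 238° = 0.
The known terms sum to (455, 121.9) N, so -0.7923 T_2 − 0.5299 T_3 = -455 and 0.6101 T_2 − 0.8480 T_3 = -121.9.
Solving simultaneously: T_2 = 322.8 N, T_3 = 376 N.

T_2 ≈ 323 N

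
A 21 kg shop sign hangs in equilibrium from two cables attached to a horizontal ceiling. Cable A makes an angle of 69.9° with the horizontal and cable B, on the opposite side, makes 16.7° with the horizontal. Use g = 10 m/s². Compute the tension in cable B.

T_B ≈ 72.3 N

Weight W = 21 × 10 = 210 N acts straight down.
Horizontal: T_A cos 69.9° = T_B cos 16.7°  →  T_A = 2.787 T_B.
Vertical: T_A sin 69.9° + T_B sin 16.7° = 210.
Substituting the horizontal relation into the vertical equation gives 2.905 T_B = 210, so T_B = 72.3 N.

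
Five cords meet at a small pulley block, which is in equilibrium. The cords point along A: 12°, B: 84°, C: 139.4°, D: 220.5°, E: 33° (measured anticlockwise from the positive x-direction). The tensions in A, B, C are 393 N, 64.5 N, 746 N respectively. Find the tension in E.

T_E ≈ 4550 N

Resolve: ΣF_x = 393 cos 12° + 64.5 cos 84° + 746 cos 139.4° + T_D cos 220.5° + T_E cos 33° = 0.
        ΣF_y = 393 sin 12° + 64.5 sin 84° + 746 sin 139.4° + T_D sin 220.5° + T_E sin 33° = 0.
The known terms sum to (-175.3, 631.3) N, so -0.7604 T_D + 0.8387 T_E = 175.3 and -0.6494 T_D + 0.5446 T_E = -631.3.
Solving simultaneously: T_D = 4788 N, T_E = 4550 N.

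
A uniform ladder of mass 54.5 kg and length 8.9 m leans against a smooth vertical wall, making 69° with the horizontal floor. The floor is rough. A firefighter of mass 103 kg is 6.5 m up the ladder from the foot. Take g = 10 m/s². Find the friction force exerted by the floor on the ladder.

Torques about the foot: N_wall · 8.9 sin 69° = 54.5×10×4.45 cos 69° + 103×10×6.5 cos 69° → N_wall = 393.36 N.
ΣF_x = 0: f_floor = N_wall = 393.36 N.

f ≈ 393 N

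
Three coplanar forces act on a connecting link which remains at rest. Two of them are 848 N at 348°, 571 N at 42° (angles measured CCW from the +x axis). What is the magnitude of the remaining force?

F ≈ 1270 N

Sum the known components: ΣF_x = 1254 N, ΣF_y = 205.8 N.
For equilibrium the remaining force must supply (−ΣF_x, −ΣF_y) = (-1254, -205.8) N.
Magnitude = √((-1254)² + (-205.8)²) = 1271 N; direction = atan2(-205.8, -1254) = 189.3°.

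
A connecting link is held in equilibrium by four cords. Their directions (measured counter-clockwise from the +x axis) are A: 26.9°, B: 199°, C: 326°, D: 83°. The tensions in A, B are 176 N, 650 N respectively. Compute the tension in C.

Resolve: ΣF_x = 176 cos 26.9° + 650 cos 199° + T_C cos 326° + T_D cos 83° = 0.
        ΣF_y = 176 sin 26.9° + 650 sin 199° + T_C sin 326° + T_D sin 83° = 0.
The known terms sum to (-457.6, -132) N, so 0.8290 T_C + 0.1219 T_D = 457.6 and -0.5592 T_C + 0.9925 T_D = 132.
Solving simultaneously: T_C = 491.7 N, T_D = 410 N.

T_C ≈ 492 N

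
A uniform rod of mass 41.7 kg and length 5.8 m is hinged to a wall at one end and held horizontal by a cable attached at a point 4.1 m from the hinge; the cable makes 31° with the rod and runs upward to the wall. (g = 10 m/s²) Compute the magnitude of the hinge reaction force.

Take torques about the hinge: T sin 31° · 4.1 = 41.7×10×2.9 = 1209.3 N·m.
So T = 1209.3 / (0.5150 × 4.1) = 572.68 N.
ΣF_x = 0: H_x = T cos 31° = 490.88 N.
ΣF_y = 0: H_y = (41.7×10) − T sin 31° = 417 − 294.95 = 122.05 N.
|H| = √(H_x² + H_y²) = √((490.88)² + (122.05)²) = 505.83 N.

|H| ≈ 506 N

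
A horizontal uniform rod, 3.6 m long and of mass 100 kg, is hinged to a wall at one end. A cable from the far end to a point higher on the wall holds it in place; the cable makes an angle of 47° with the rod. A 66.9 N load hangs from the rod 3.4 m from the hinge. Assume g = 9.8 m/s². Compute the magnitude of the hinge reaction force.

Take torques about the hinge: T sin 47° · 3.6 = 100×9.8×1.8 + 66.9×3.4 = 1991.5 N·m.
So T = 1991.5 / (0.7314 × 3.6) = 756.38 N.
ΣF_x = 0: H_x = T cos 47° = 515.85 N.
ΣF_y = 0: H_y = (100×9.8 + 66.9) − T sin 47° = 1046.9 − 553.18 = 493.72 N.
|H| = √(H_x² + H_y²) = √((515.85)² + (493.72)²) = 714.04 N.

|H| ≈ 714 N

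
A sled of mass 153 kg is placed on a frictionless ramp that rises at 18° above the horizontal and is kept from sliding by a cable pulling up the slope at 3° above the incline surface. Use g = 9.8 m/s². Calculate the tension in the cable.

Take axes along and perpendicular to the incline. Weight components: W sin 18° = 463.3 N down-slope, W cos 18° = 1426 N into the surface.
Along incline: T cos 3° = W sin 18° → T = 464 N.
Perpendicular: N = W cos 18° − T sin 3° = 1402 N.

T ≈ 464 N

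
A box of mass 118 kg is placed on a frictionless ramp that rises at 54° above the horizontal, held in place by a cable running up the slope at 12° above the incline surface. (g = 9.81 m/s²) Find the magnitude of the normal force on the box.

N ≈ 481 N

Take axes along and perpendicular to the incline. Weight components: W sin 54° = 936.5 N down-slope, W cos 54° = 680.4 N into the surface.
Along incline: T cos 12° = W sin 54° → T = 957.4 N.
Perpendicular: N = W cos 54° − T sin 12° = 481.3 N.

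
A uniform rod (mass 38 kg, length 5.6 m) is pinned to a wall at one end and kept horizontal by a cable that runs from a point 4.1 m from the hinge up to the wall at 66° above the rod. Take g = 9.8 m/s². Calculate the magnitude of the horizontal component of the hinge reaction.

H_x ≈ 113 N

Take torques about the hinge: T sin 66° · 4.1 = 38×9.8×2.8 = 1042.7 N·m.
So T = 1042.7 / (0.9135 × 4.1) = 278.39 N.
ΣF_x = 0: H_x = T cos 66° = 113.23 N.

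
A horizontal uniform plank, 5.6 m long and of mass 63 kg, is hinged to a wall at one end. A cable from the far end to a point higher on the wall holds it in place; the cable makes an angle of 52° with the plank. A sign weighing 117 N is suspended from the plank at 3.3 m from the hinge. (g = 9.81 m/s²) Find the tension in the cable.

T ≈ 480 N

Take torques about the hinge: T sin 52° · 5.6 = 63×9.81×2.8 + 117×3.3 = 2116.6 N·m.
So T = 2116.6 / (0.7880 × 5.6) = 479.64 N.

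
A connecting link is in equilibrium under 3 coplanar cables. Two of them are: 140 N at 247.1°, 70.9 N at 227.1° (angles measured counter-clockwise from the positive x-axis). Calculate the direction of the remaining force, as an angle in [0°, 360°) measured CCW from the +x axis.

θ ≈ 60.4°

Sum the known components: ΣF_x = -102.7 N, ΣF_y = -180.9 N.
For equilibrium the remaining force must supply (−ΣF_x, −ΣF_y) = (102.7, 180.9) N.
Magnitude = √((102.7)² + (180.9)²) = 208 N; direction = atan2(180.9, 102.7) = 60.4°.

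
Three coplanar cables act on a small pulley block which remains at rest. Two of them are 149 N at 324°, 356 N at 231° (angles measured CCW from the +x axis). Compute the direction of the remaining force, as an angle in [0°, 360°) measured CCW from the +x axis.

Sum the known components: ΣF_x = -103.5 N, ΣF_y = -364.2 N.
For equilibrium the remaining force must supply (−ΣF_x, −ΣF_y) = (103.5, 364.2) N.
Magnitude = √((103.5)² + (364.2)²) = 378.7 N; direction = atan2(364.2, 103.5) = 74.1°.

θ ≈ 74.1°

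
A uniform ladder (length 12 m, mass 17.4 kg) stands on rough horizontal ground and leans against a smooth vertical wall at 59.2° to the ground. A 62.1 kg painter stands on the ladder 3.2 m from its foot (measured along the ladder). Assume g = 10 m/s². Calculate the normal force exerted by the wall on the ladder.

Torques about the foot: N_wall · 12 sin 59.2° = 17.4×10×6 cos 59.2° + 62.1×10×3.2 cos 59.2° → N_wall = 150.58 N.

N_wall ≈ 151 N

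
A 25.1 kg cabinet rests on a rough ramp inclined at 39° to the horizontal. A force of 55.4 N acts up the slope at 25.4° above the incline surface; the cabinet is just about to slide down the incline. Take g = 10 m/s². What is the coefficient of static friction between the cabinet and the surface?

On the verge of sliding down the incline, friction is at its maximum μN and acts up the slope.
Perpendicular to incline: N = W cos 39° − P sin 25.4° = 195.1 − 23.76 = 171.3 N.
Along incline: P cos 25.4° + μN = W sin 39° → μ = (W sin 39° − P cos 25.4°) / N = 0.63.

μ ≈ 0.630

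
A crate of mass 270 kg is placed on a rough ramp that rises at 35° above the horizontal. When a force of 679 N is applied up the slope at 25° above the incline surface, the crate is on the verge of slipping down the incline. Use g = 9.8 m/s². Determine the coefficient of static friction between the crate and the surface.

μ ≈ 0.480

On the verge of sliding down the incline, friction is at its maximum μN and acts up the slope.
Perpendicular to incline: N = W cos 35° − P sin 25° = 2167 − 287 = 1881 N.
Along incline: P cos 25° + μN = W sin 35° → μ = (W sin 35° − P cos 25°) / N = 0.4798.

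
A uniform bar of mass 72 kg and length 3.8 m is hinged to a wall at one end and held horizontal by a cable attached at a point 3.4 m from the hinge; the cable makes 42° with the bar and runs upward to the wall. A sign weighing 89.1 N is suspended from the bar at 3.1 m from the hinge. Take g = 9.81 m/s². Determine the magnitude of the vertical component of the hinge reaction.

|H_y| ≈ 319 N

Take torques about the hinge: T sin 42° · 3.4 = 72×9.81×1.9 + 89.1×3.1 = 1618.2 N·m.
So T = 1618.2 / (0.6691 × 3.4) = 711.29 N.
ΣF_y = 0: H_y = (72×9.81 + 89.1) − T sin 42° = 795.42 − 475.95 = 319.47 N.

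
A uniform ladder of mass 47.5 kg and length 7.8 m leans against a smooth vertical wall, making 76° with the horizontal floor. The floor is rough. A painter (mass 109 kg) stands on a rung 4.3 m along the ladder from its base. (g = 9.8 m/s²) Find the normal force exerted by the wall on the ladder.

N_wall ≈ 205 N

Torques about the foot: N_wall · 7.8 sin 76° = 47.5×9.8×3.9 cos 76° + 109×9.8×4.3 cos 76° → N_wall = 204.86 N.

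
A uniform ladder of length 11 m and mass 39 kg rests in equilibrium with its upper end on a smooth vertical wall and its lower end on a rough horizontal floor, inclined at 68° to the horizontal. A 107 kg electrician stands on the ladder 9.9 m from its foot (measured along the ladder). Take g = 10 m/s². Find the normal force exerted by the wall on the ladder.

Torques about the foot: N_wall · 11 sin 68° = 39×10×5.5 cos 68° + 107×10×9.9 cos 68° → N_wall = 467.86 N.

N_wall ≈ 468 N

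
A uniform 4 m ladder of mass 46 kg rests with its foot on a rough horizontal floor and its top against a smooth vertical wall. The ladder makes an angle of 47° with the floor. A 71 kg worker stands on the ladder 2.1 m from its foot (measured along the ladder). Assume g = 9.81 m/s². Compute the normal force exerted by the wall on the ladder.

Torques about the foot: N_wall · 4 sin 47° = 46×9.81×2 cos 47° + 71×9.81×2.1 cos 47° → N_wall = 551.39 N.

N_wall ≈ 551 N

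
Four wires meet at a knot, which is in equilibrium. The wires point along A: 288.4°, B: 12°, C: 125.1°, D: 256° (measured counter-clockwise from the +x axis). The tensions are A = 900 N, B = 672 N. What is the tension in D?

Resolve: ΣF_x = 900 cos 288.4° + 672 cos 12° + T_C cos 125.1° + T_D cos 256° = 0.
        ΣF_y = 900 sin 288.4° + 672 sin 12° + T_C sin 125.1° + T_D sin 256° = 0.
The known terms sum to (941.4, -714.3) N, so -0.5750 T_C − 0.2419 T_D = -941.4 and 0.8181 T_C − 0.9703 T_D = 714.3.
Solving simultaneously: T_C = 1437 N, T_D = 475.6 N.

T_D ≈ 476 N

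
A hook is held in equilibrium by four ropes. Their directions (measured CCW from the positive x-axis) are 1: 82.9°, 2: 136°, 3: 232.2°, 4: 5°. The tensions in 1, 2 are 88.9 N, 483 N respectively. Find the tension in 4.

T_4 ≈ 716 N

Resolve: ΣF_x = 88.9 cos 82.9° + 483 cos 136° + T_3 cos 232.2° + T_4 cos 5° = 0.
        ΣF_y = 88.9 sin 82.9° + 483 sin 136° + T_3 sin 232.2° + T_4 sin 5° = 0.
The known terms sum to (-336.5, 423.7) N, so -0.6129 T_3 + 0.9962 T_4 = 336.5 and -0.7902 T_3 + 0.0872 T_4 = -423.7.
Solving simultaneously: T_3 = 615.3 N, T_4 = 716.3 N.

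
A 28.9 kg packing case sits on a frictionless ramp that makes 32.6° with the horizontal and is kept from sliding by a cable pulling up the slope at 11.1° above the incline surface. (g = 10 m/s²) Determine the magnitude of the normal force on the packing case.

Take axes along and perpendicular to the incline. Weight components: W sin 32.6° = 155.7 N down-slope, W cos 32.6° = 243.5 N into the surface.
Along incline: T cos 11.1° = W sin 32.6° → T = 158.7 N.
Perpendicular: N = W cos 32.6° − T sin 11.1° = 212.9 N.

N ≈ 213 N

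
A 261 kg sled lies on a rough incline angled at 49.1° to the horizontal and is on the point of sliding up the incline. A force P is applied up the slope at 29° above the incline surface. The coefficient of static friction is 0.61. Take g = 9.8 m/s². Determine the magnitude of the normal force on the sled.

On the verge of sliding up the incline, friction equals μN and acts down the slope.
Perpendicular: N + P sin 29° = W cos 49.1° = 1675 N.
Along incline: P cos 29° = W sin 49.1° + μN  with W sin 49.1° = 1933 N.
Solving the pair for P and N: P = 2525 N, N = 450.7 N (and f = μN = 274.9 N).

N ≈ 451 N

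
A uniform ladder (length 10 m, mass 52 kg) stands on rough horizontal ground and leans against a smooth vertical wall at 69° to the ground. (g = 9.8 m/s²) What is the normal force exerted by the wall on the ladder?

Torques about the foot: N_wall · 10 sin 69° = 52×9.8×5 cos 69° → N_wall = 97.809 N.

N_wall ≈ 97.8 N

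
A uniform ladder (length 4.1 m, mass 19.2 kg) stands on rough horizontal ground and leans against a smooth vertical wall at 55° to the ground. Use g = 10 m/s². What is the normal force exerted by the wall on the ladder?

Torques about the foot: N_wall · 4.1 sin 55° = 19.2×10×2.05 cos 55° → N_wall = 67.22 N.

N_wall ≈ 67.2 N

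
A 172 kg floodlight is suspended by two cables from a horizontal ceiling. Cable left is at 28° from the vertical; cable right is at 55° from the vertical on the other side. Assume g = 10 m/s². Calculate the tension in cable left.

Angles from the horizontal: cable left is 90° − 28° = 62°, cable right is 90° − 55° = 35°.
Weight W = 172 × 10 = 1720 N acts straight down.
Horizontal: T_left cos 62° = T_right cos 35°  →  T_right = 0.5731 T_left.
Vertical: T_left sin 62° + T_right sin 35° = 1720.
Substituting the horizontal relation into the vertical equation gives 1.212 T_left = 1720, so T_left = 1420 N.

T_left ≈ 1420 N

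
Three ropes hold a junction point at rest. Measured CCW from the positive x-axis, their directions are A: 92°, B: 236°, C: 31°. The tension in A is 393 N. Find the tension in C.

T_C ≈ 547 N

Resolve: ΣF_x = 393 cos 92° + T_B cos 236° + T_C cos 31° = 0.
        ΣF_y = 393 sin 92° + T_B sin 236° + T_C sin 31° = 0.
The known terms sum to (-13.72, 392.8) N, so -0.5592 T_B + 0.8572 T_C = 13.72 and -0.8290 T_B + 0.5150 T_C = -392.8.
Solving simultaneously: T_B = 813.3 N, T_C = 546.6 N.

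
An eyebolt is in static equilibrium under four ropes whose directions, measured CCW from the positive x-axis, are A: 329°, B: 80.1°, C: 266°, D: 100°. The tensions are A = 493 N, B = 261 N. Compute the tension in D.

T_D ≈ 1930 N

Resolve: ΣF_x = 493 cos 329° + 261 cos 80.1° + T_C cos 266° + T_D cos 100° = 0.
        ΣF_y = 493 sin 329° + 261 sin 80.1° + T_C sin 266° + T_D sin 100° = 0.
The known terms sum to (467.5, 3.2) N, so -0.0698 T_C − 0.1736 T_D = -467.5 and -0.9976 T_C + 0.9848 T_D = -3.2.
Solving simultaneously: T_C = 1905 N, T_D = 1927 N.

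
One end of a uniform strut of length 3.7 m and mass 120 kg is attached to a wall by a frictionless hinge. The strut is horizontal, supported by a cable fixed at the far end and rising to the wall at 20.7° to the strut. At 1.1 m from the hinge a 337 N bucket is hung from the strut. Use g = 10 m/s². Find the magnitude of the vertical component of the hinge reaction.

|H_y| ≈ 837 N

Take torques about the hinge: T sin 20.7° · 3.7 = 120×10×1.85 + 337×1.1 = 2590.7 N·m.
So T = 2590.7 / (0.3535 × 3.7) = 1980.9 N.
ΣF_y = 0: H_y = (120×10 + 337) − T sin 20.7° = 1537 − 700.19 = 836.81 N.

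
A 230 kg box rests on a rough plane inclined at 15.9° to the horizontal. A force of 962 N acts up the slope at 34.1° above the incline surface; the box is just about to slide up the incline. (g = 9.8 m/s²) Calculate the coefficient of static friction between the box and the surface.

μ ≈ 0.110

On the verge of sliding up the incline, friction is at its maximum μN and acts down the slope.
Perpendicular to incline: N = W cos 15.9° − P sin 34.1° = 2168 − 539.3 = 1628 N.
Along incline: P cos 34.1° − μN = W sin 15.9° → μ = −(W sin 15.9° − P cos 34.1°) / N = 0.11.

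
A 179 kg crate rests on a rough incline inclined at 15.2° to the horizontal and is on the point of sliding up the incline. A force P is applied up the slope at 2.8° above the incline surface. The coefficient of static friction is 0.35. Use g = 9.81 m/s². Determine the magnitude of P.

On the verge of sliding up the incline, friction equals μN and acts down the slope.
Perpendicular: N + P sin 2.8° = W cos 15.2° = 1695 N.
Along incline: P cos 2.8° = W sin 15.2° + μN  with W sin 15.2° = 460.4 N.
Solving the pair for P and N: P = 1037 N, N = 1644 N (and f = μN = 575.4 N).

P ≈ 1040 N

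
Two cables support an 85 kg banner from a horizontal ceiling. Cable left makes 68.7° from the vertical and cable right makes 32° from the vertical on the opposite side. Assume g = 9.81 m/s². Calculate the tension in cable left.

T_left ≈ 450 N

Angles from the horizontal: cable left is 90° − 68.7° = 21.3°, cable right is 90° − 32° = 58°.
Weight W = 85 × 9.81 = 833.9 N acts straight down.
Horizontal: T_left cos 21.3° = T_right cos 58°  →  T_right = 1.758 T_left.
Vertical: T_left sin 21.3° + T_right sin 58° = 833.9.
Substituting the horizontal relation into the vertical equation gives 1.854 T_left = 833.9, so T_left = 449.7 N.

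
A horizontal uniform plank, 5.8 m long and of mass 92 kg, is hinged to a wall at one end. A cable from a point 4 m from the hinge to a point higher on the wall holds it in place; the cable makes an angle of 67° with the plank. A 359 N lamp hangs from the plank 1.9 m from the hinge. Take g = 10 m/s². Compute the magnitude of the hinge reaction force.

|H| ≈ 567 N

Take torques about the hinge: T sin 67° · 4 = 92×10×2.9 + 359×1.9 = 3350.1 N·m.
So T = 3350.1 / (0.9205 × 4) = 909.85 N.
ΣF_x = 0: H_x = T cos 67° = 355.51 N.
ΣF_y = 0: H_y = (92×10 + 359) − T sin 67° = 1279 − 837.52 = 441.48 N.
|H| = √(H_x² + H_y²) = √((355.51)² + (441.48)²) = 566.82 N.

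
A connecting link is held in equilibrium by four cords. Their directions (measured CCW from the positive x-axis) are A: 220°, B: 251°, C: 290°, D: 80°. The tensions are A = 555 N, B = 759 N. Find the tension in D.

T_D ≈ 2000 N

Resolve: ΣF_x = 555 cos 220° + 759 cos 251° + T_C cos 290° + T_D cos 80° = 0.
        ΣF_y = 555 sin 220° + 759 sin 251° + T_C sin 290° + T_D sin 80° = 0.
The known terms sum to (-672.3, -1074) N, so 0.3420 T_C + 0.1736 T_D = 672.3 and -0.9397 T_C + 0.9848 T_D = 1074.
Solving simultaneously: T_C = 951 N, T_D = 1998 N.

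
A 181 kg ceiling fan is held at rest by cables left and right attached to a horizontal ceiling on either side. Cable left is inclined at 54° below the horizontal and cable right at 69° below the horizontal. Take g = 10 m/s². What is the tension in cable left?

Weight W = 181 × 10 = 1810 N acts straight down.
Horizontal: T_left cos 54° = T_right cos 69°  →  T_right = 1.64 T_left.
Vertical: T_left sin 54° + T_right sin 69° = 1810.
Substituting the horizontal relation into the vertical equation gives 2.34 T_left = 1810, so T_left = 773.4 N.

T_left ≈ 773 N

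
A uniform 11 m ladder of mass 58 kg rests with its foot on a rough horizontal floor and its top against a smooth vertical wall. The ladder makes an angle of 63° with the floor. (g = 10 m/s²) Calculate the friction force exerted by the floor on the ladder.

f ≈ 148 N

Torques about the foot: N_wall · 11 sin 63° = 58×10×5.5 cos 63° → N_wall = 147.76 N.
ΣF_x = 0: f_floor = N_wall = 147.76 N.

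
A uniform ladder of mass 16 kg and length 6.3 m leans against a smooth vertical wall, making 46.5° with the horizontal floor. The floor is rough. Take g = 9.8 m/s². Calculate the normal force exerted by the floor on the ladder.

ΣF_y = 0: N_floor = 16×9.8 = 156.8 N.

N_floor ≈ 157 N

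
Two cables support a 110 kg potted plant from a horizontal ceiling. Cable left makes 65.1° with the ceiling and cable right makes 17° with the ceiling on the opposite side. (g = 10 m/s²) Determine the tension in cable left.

T_left ≈ 1060 N

Weight W = 110 × 10 = 1100 N acts straight down.
Horizontal: T_left cos 65.1° = T_right cos 17°  →  T_right = 0.4403 T_left.
Vertical: T_left sin 65.1° + T_right sin 17° = 1100.
Substituting the horizontal relation into the vertical equation gives 1.036 T_left = 1100, so T_left = 1062 N.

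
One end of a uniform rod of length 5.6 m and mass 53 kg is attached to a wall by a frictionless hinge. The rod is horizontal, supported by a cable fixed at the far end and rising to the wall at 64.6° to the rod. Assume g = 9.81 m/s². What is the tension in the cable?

T ≈ 288 N

Take torques about the hinge: T sin 64.6° · 5.6 = 53×9.81×2.8 = 1455.8 N·m.
So T = 1455.8 / (0.9033 × 5.6) = 287.78 N.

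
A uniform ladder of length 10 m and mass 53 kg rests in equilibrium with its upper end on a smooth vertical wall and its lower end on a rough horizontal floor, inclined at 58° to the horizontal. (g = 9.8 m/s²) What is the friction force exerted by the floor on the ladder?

f ≈ 162 N

Torques about the foot: N_wall · 10 sin 58° = 53×9.8×5 cos 58° → N_wall = 162.28 N.
ΣF_x = 0: f_floor = N_wall = 162.28 N.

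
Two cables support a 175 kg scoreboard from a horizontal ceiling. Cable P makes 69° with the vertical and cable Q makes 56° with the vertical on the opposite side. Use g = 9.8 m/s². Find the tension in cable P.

Angles from the horizontal: cable P is 90° − 69° = 21°, cable Q is 90° − 56° = 34°.
Weight W = 175 × 9.8 = 1715 N acts straight down.
Horizontal: T_P cos 21° = T_Q cos 34°  →  T_Q = 1.126 T_P.
Vertical: T_P sin 21° + T_Q sin 34° = 1715.
Substituting the horizontal relation into the vertical equation gives 0.9881 T_P = 1715, so T_P = 1736 N.

T_P ≈ 1740 N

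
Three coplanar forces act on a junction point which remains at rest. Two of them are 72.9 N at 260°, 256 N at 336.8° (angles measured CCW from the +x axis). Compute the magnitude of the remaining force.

Sum the known components: ΣF_x = 222.6 N, ΣF_y = -172.6 N.
For equilibrium the remaining force must supply (−ΣF_x, −ΣF_y) = (-222.6, 172.6) N.
Magnitude = √((-222.6)² + (172.6)²) = 281.7 N; direction = atan2(172.6, -222.6) = 142.2°.

F ≈ 282 N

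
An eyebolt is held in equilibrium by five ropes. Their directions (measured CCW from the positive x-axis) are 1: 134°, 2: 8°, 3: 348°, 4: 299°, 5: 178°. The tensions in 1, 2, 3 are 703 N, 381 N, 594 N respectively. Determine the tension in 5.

Resolve: ΣF_x = 703 cos 134° + 381 cos 8° + 594 cos 348° + T_4 cos 299° + T_5 cos 178° = 0.
        ΣF_y = 703 sin 134° + 381 sin 8° + 594 sin 348° + T_4 sin 299° + T_5 sin 178° = 0.
The known terms sum to (470, 435.2) N, so 0.4848 T_4 − 0.9994 T_5 = -470 and -0.8746 T_4 + 0.0349 T_5 = -435.2.
Solving simultaneously: T_4 = 526.6 N, T_5 = 725.7 N.

T_5 ≈ 726 N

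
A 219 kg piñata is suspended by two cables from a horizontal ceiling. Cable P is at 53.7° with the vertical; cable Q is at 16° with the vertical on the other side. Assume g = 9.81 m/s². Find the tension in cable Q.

T_Q ≈ 1850 N

Angles from the horizontal: cable P is 90° − 53.7° = 36.3°, cable Q is 90° − 16° = 74°.
Weight W = 219 × 9.81 = 2148 N acts straight down.
Horizontal: T_P cos 36.3° = T_Q cos 74°  →  T_P = 0.342 T_Q.
Vertical: T_P sin 36.3° + T_Q sin 74° = 2148.
Substituting the horizontal relation into the vertical equation gives 1.164 T_Q = 2148, so T_Q = 1846 N.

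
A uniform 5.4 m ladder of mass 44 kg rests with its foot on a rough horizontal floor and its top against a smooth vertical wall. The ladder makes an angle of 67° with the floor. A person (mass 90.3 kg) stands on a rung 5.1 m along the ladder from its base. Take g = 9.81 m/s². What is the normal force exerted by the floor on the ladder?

ΣF_y = 0: N_floor = 44×9.81 + 90.3×9.81 = 1317.5 N.

N_floor ≈ 1320 N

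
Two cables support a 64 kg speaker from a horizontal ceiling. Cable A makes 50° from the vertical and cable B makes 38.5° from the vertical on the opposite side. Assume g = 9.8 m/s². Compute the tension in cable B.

Angles from the horizontal: cable A is 90° − 50° = 40°, cable B is 90° − 38.5° = 51.5°.
Weight W = 64 × 9.8 = 627.2 N acts straight down.
Horizontal: T_A cos 40° = T_B cos 51.5°  →  T_A = 0.8126 T_B.
Vertical: T_A sin 40° + T_B sin 51.5° = 627.2.
Substituting the horizontal relation into the vertical equation gives 1.305 T_B = 627.2, so T_B = 480.6 N.

T_B ≈ 481 N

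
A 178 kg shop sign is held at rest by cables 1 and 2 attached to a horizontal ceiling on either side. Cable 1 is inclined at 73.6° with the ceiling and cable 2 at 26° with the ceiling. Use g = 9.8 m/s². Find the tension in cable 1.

Weight W = 178 × 9.8 = 1744 N acts straight down.
Horizontal: T_1 cos 73.6° = T_2 cos 26°  →  T_2 = 0.3141 T_1.
Vertical: T_1 sin 73.6° + T_2 sin 26° = 1744.
Substituting the horizontal relation into the vertical equation gives 1.097 T_1 = 1744, so T_1 = 1590 N.

T_1 ≈ 1590 N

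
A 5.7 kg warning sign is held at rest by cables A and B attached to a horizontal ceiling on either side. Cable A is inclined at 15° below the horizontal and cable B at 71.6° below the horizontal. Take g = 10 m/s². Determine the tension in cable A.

T_A ≈ 18 N

Weight W = 5.7 × 10 = 57 N acts straight down.
Horizontal: T_A cos 15° = T_B cos 71.6°  →  T_B = 3.06 T_A.
Vertical: T_A sin 15° + T_B sin 71.6° = 57.
Substituting the horizontal relation into the vertical equation gives 3.162 T_A = 57, so T_A = 18.02 N.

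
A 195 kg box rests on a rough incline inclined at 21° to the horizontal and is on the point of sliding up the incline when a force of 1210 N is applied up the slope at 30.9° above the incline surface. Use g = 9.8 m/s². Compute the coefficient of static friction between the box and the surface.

μ ≈ 0.304

On the verge of sliding up the incline, friction is at its maximum μN and acts down the slope.
Perpendicular to incline: N = W cos 21° − P sin 30.9° = 1784 − 621.4 = 1163 N.
Along incline: P cos 30.9° − μN = W sin 21° → μ = −(W sin 21° − P cos 30.9°) / N = 0.304.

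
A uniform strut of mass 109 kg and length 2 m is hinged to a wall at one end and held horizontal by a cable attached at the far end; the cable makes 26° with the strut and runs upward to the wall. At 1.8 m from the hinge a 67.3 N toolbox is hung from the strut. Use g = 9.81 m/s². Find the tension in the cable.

T ≈ 1360 N

Take torques about the hinge: T sin 26° · 2 = 109×9.81×1 + 67.3×1.8 = 1190.4 N·m.
So T = 1190.4 / (0.4384 × 2) = 1357.8 N.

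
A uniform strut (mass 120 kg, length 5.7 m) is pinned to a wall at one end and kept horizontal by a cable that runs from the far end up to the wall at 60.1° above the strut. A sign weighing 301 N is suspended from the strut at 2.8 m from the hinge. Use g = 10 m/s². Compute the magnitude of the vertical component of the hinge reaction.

|H_y| ≈ 753 N

Take torques about the hinge: T sin 60.1° · 5.7 = 120×10×2.85 + 301×2.8 = 4262.8 N·m.
So T = 4262.8 / (0.8669 × 5.7) = 862.69 N.
ΣF_y = 0: H_y = (120×10 + 301) − T sin 60.1° = 1501 − 747.86 = 753.14 N.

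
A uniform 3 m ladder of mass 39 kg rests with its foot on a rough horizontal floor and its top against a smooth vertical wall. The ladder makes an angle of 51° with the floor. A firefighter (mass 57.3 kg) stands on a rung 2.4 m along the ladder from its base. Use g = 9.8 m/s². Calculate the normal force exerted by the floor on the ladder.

ΣF_y = 0: N_floor = 39×9.8 + 57.3×9.8 = 943.74 N.

N_floor ≈ 944 N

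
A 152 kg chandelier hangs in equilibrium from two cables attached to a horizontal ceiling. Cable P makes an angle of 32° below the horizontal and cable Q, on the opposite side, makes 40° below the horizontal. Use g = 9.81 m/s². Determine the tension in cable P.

T_P ≈ 1200 N

Weight W = 152 × 9.81 = 1491 N acts straight down.
Horizontal: T_P cos 32° = T_Q cos 40°  →  T_Q = 1.107 T_P.
Vertical: T_P sin 32° + T_Q sin 40° = 1491.
Substituting the horizontal relation into the vertical equation gives 1.242 T_P = 1491, so T_P = 1201 N.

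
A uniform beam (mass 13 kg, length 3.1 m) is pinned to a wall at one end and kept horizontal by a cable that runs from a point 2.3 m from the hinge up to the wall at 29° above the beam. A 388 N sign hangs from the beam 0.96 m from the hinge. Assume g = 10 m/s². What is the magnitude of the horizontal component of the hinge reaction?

H_x ≈ 450 N

Take torques about the hinge: T sin 29° · 2.3 = 13×10×1.55 + 388×0.96 = 573.98 N·m.
So T = 573.98 / (0.4848 × 2.3) = 514.75 N.
ΣF_x = 0: H_x = T cos 29° = 450.21 N.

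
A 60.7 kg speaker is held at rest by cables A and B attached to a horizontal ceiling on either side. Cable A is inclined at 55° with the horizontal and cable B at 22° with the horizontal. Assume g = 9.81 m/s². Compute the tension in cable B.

Weight W = 60.7 × 9.81 = 595.5 N acts straight down.
Horizontal: T_A cos 55° = T_B cos 22°  →  T_A = 1.616 T_B.
Vertical: T_A sin 55° + T_B sin 22° = 595.5.
Substituting the horizontal relation into the vertical equation gives 1.699 T_B = 595.5, so T_B = 350.5 N.

T_B ≈ 351 N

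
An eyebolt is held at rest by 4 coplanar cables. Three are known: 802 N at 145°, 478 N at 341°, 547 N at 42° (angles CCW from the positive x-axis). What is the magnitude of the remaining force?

Sum the known components: ΣF_x = 201.5 N, ΣF_y = 670.4 N.
For equilibrium the remaining force must supply (−ΣF_x, −ΣF_y) = (-201.5, -670.4) N.
Magnitude = √((-201.5)² + (-670.4)²) = 700 N; direction = atan2(-670.4, -201.5) = 253.3°.

F ≈ 700 N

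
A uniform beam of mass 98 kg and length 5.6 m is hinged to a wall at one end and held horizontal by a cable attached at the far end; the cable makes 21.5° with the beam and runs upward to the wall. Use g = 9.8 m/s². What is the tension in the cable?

Take torques about the hinge: T sin 21.5° · 5.6 = 98×9.8×2.8 = 2689.1 N·m.
So T = 2689.1 / (0.3665 × 5.6) = 1310.2 N.

T ≈ 1310 N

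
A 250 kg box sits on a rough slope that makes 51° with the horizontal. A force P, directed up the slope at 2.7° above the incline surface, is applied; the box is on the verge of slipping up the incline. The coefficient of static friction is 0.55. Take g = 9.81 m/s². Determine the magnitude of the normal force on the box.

On the verge of sliding up the incline, friction equals μN and acts down the slope.
Perpendicular: N + P sin 2.7° = W cos 51° = 1543 N.
Along incline: P cos 2.7° = W sin 51° + μN  with W sin 51° = 1906 N.
Solving the pair for P and N: P = 2688 N, N = 1417 N (and f = μN = 779.2 N).

N ≈ 1420 N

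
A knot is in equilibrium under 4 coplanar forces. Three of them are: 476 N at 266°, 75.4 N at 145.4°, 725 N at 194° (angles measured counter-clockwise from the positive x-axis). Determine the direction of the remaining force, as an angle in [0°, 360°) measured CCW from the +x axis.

θ ≈ 37.3°

Sum the known components: ΣF_x = -798.7 N, ΣF_y = -607.4 N.
For equilibrium the remaining force must supply (−ΣF_x, −ΣF_y) = (798.7, 607.4) N.
Magnitude = √((798.7)² + (607.4)²) = 1003 N; direction = atan2(607.4, 798.7) = 37.3°.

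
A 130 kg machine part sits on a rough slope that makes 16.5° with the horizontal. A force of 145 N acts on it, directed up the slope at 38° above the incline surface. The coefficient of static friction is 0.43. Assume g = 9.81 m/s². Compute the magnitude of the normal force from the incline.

Axes along / perpendicular to the incline. W sin 16.5° = 362.2 N down-slope; W cos 16.5° = 1223 N into the surface.
Perpendicular: N = W cos 16.5° − P sin 38° = 1223 − 89.27 = 1134 N.
Along incline: P cos 38° + f = W sin 16.5° (friction acts up-slope) → f = 362.2 − 114.3 = 247.9 N.
|f| = 247.9 N ≤ μN = 487.4 N, so the machine part is indeed static.

N ≈ 1130 N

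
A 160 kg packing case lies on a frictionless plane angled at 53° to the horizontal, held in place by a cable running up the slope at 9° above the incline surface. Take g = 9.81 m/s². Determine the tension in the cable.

T ≈ 1270 N

Take axes along and perpendicular to the incline. Weight components: W sin 53° = 1254 N down-slope, W cos 53° = 944.6 N into the surface.
Along incline: T cos 9° = W sin 53° → T = 1269 N.
Perpendicular: N = W cos 53° − T sin 9° = 746.1 N.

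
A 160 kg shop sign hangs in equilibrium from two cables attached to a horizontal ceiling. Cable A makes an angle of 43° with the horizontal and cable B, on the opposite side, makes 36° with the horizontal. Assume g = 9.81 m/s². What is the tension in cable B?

T_B ≈ 1170 N

Weight W = 160 × 9.81 = 1570 N acts straight down.
Horizontal: T_A cos 43° = T_B cos 36°  →  T_A = 1.106 T_B.
Vertical: T_A sin 43° + T_B sin 36° = 1570.
Substituting the horizontal relation into the vertical equation gives 1.342 T_B = 1570, so T_B = 1169 N.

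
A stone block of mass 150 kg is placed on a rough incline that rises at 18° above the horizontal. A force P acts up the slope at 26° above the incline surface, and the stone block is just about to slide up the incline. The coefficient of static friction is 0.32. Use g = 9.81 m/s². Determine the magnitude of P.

P ≈ 869 N

On the verge of sliding up the incline, friction equals μN and acts down the slope.
Perpendicular: N + P sin 26° = W cos 18° = 1399 N.
Along incline: P cos 26° = W sin 18° + μN  with W sin 18° = 454.7 N.
Solving the pair for P and N: P = 868.6 N, N = 1019 N (and f = μN = 326 N).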